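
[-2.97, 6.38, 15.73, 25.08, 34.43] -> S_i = -2.97 + 9.35*i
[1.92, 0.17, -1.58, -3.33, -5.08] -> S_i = 1.92 + -1.75*i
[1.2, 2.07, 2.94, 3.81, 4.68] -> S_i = 1.20 + 0.87*i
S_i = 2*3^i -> [2, 6, 18, 54, 162]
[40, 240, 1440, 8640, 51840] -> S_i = 40*6^i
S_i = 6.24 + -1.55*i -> [6.24, 4.69, 3.14, 1.59, 0.04]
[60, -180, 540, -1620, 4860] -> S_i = 60*-3^i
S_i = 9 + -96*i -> [9, -87, -183, -279, -375]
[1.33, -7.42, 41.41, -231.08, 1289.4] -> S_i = 1.33*(-5.58)^i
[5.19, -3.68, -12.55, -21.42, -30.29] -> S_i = 5.19 + -8.87*i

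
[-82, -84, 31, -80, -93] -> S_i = Random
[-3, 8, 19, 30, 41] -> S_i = -3 + 11*i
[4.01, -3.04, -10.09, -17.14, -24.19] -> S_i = 4.01 + -7.05*i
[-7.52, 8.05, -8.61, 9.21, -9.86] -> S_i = -7.52*(-1.07)^i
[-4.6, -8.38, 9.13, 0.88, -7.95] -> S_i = Random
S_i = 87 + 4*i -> [87, 91, 95, 99, 103]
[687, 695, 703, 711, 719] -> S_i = 687 + 8*i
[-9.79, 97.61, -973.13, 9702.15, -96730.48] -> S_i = -9.79*(-9.97)^i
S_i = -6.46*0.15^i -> [-6.46, -0.97, -0.15, -0.02, -0.0]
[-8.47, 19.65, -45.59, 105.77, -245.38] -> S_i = -8.47*(-2.32)^i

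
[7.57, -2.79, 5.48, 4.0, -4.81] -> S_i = Random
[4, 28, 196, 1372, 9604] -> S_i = 4*7^i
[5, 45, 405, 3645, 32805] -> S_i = 5*9^i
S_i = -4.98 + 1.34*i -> [-4.98, -3.64, -2.3, -0.96, 0.38]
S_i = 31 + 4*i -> [31, 35, 39, 43, 47]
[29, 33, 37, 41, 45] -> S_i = 29 + 4*i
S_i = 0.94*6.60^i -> [0.94, 6.2, 40.95, 270.25, 1783.63]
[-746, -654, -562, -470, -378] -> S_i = -746 + 92*i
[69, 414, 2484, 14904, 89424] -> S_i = 69*6^i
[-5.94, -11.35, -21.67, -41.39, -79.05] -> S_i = -5.94*1.91^i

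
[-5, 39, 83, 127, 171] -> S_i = -5 + 44*i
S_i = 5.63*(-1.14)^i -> [5.63, -6.42, 7.32, -8.34, 9.51]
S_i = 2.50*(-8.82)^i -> [2.5, -22.05, 194.48, -1715.32, 15129.14]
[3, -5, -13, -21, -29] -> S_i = 3 + -8*i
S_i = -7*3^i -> [-7, -21, -63, -189, -567]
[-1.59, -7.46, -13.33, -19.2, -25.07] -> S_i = -1.59 + -5.87*i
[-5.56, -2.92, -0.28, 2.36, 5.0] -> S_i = -5.56 + 2.64*i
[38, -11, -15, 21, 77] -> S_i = Random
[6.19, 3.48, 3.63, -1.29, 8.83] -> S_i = Random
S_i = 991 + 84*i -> [991, 1075, 1159, 1243, 1327]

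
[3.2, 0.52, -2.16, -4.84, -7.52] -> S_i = 3.20 + -2.68*i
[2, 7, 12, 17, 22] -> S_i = 2 + 5*i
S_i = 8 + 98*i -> [8, 106, 204, 302, 400]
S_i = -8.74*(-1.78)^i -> [-8.74, 15.56, -27.69, 49.29, -87.74]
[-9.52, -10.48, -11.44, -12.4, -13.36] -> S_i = -9.52 + -0.96*i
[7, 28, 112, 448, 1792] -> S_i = 7*4^i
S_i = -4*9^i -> [-4, -36, -324, -2916, -26244]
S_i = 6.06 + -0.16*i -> [6.06, 5.9, 5.74, 5.58, 5.42]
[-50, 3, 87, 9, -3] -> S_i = Random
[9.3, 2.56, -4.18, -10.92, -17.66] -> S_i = 9.30 + -6.74*i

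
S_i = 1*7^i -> [1, 7, 49, 343, 2401]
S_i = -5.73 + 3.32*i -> [-5.73, -2.41, 0.91, 4.23, 7.55]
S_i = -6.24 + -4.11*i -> [-6.24, -10.35, -14.46, -18.57, -22.68]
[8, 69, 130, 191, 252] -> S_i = 8 + 61*i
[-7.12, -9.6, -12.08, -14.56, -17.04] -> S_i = -7.12 + -2.48*i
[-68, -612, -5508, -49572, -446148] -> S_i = -68*9^i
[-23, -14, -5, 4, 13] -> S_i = -23 + 9*i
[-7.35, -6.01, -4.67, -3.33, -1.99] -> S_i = -7.35 + 1.34*i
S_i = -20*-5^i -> [-20, 100, -500, 2500, -12500]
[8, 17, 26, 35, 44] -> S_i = 8 + 9*i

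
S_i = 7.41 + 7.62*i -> [7.41, 15.03, 22.65, 30.27, 37.89]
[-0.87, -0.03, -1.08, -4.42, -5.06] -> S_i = Random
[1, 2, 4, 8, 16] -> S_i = 1*2^i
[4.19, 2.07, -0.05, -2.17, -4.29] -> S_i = 4.19 + -2.12*i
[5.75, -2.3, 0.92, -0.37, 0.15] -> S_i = 5.75*(-0.40)^i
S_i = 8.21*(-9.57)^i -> [8.21, -78.57, 751.91, -7195.8, 68863.79]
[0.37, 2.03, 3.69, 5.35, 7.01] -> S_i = 0.37 + 1.66*i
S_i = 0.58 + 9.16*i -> [0.58, 9.74, 18.9, 28.06, 37.22]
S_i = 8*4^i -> [8, 32, 128, 512, 2048]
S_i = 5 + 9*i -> [5, 14, 23, 32, 41]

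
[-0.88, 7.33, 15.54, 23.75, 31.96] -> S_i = -0.88 + 8.21*i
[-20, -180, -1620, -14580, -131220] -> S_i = -20*9^i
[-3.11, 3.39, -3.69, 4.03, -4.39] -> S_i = -3.11*(-1.09)^i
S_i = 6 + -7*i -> [6, -1, -8, -15, -22]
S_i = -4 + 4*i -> [-4, 0, 4, 8, 12]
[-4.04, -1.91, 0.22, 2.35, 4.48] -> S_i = -4.04 + 2.13*i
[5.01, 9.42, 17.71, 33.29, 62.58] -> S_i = 5.01*1.88^i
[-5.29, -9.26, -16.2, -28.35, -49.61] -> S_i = -5.29*1.75^i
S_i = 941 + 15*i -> [941, 956, 971, 986, 1001]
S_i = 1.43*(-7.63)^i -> [1.43, -10.91, 83.25, -635.2, 4846.57]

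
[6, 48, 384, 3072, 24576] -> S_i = 6*8^i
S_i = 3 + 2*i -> [3, 5, 7, 9, 11]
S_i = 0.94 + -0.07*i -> [0.94, 0.87, 0.8, 0.73, 0.66]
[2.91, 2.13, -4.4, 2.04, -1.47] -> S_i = Random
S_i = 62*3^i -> [62, 186, 558, 1674, 5022]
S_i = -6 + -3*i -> [-6, -9, -12, -15, -18]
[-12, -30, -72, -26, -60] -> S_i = Random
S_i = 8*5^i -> [8, 40, 200, 1000, 5000]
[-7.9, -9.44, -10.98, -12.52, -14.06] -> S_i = -7.90 + -1.54*i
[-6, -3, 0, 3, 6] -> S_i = -6 + 3*i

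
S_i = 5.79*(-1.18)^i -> [5.79, -6.83, 8.06, -9.51, 11.23]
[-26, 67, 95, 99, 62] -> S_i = Random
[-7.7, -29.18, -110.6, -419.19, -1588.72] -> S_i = -7.70*3.79^i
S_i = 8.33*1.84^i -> [8.33, 15.33, 28.2, 51.89, 95.48]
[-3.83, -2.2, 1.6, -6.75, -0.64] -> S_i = Random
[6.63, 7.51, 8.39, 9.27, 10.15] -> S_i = 6.63 + 0.88*i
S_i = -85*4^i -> [-85, -340, -1360, -5440, -21760]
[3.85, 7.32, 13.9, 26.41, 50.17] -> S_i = 3.85*1.90^i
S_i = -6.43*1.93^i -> [-6.43, -12.41, -23.95, -46.23, -89.22]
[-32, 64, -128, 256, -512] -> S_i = -32*-2^i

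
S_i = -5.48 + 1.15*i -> [-5.48, -4.33, -3.18, -2.03, -0.88]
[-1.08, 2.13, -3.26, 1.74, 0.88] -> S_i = Random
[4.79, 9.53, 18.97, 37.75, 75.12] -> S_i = 4.79*1.99^i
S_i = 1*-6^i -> [1, -6, 36, -216, 1296]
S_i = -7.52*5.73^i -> [-7.52, -43.09, -246.9, -1414.76, -8106.55]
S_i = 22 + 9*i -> [22, 31, 40, 49, 58]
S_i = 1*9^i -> [1, 9, 81, 729, 6561]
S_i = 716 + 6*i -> [716, 722, 728, 734, 740]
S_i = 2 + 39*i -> [2, 41, 80, 119, 158]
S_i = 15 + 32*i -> [15, 47, 79, 111, 143]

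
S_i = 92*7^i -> [92, 644, 4508, 31556, 220892]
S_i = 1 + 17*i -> [1, 18, 35, 52, 69]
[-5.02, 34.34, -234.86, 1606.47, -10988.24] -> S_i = -5.02*(-6.84)^i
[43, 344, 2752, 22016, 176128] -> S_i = 43*8^i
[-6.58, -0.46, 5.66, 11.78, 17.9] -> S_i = -6.58 + 6.12*i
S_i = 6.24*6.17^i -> [6.24, 38.5, 237.55, 1465.68, 9043.26]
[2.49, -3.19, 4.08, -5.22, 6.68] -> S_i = 2.49*(-1.28)^i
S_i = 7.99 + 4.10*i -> [7.99, 12.09, 16.19, 20.29, 24.39]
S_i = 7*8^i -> [7, 56, 448, 3584, 28672]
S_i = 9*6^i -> [9, 54, 324, 1944, 11664]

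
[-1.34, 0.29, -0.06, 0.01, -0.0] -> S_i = -1.34*(-0.22)^i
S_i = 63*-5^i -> [63, -315, 1575, -7875, 39375]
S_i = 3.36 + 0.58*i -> [3.36, 3.94, 4.52, 5.1, 5.68]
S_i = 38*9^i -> [38, 342, 3078, 27702, 249318]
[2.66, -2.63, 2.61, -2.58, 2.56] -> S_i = 2.66*(-0.99)^i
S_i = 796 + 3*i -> [796, 799, 802, 805, 808]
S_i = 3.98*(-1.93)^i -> [3.98, -7.68, 14.83, -28.61, 55.22]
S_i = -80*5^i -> [-80, -400, -2000, -10000, -50000]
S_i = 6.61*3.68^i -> [6.61, 24.32, 89.52, 329.42, 1212.25]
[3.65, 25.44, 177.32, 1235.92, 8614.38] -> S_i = 3.65*6.97^i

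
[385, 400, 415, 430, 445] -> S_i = 385 + 15*i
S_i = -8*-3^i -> [-8, 24, -72, 216, -648]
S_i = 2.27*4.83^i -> [2.27, 10.96, 52.96, 255.78, 1235.42]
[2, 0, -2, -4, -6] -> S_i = 2 + -2*i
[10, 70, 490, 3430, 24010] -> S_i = 10*7^i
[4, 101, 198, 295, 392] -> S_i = 4 + 97*i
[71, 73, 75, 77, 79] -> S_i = 71 + 2*i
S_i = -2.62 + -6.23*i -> [-2.62, -8.85, -15.08, -21.31, -27.54]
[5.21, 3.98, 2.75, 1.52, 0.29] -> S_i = 5.21 + -1.23*i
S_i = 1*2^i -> [1, 2, 4, 8, 16]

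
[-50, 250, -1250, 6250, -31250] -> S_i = -50*-5^i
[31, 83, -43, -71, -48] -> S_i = Random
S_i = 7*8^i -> [7, 56, 448, 3584, 28672]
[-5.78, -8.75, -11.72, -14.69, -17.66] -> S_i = -5.78 + -2.97*i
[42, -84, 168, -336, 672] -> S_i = 42*-2^i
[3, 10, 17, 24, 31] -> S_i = 3 + 7*i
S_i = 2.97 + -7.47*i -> [2.97, -4.5, -11.97, -19.44, -26.91]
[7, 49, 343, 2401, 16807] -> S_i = 7*7^i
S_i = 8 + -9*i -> [8, -1, -10, -19, -28]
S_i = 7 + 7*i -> [7, 14, 21, 28, 35]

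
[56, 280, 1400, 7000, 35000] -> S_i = 56*5^i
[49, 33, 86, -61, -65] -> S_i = Random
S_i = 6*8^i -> [6, 48, 384, 3072, 24576]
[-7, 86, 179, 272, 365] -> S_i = -7 + 93*i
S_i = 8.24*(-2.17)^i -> [8.24, -17.88, 38.8, -84.2, 182.71]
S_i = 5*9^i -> [5, 45, 405, 3645, 32805]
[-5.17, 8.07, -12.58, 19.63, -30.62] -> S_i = -5.17*(-1.56)^i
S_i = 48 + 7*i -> [48, 55, 62, 69, 76]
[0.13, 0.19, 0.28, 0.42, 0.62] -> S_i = 0.13*1.48^i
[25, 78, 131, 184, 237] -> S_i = 25 + 53*i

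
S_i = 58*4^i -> [58, 232, 928, 3712, 14848]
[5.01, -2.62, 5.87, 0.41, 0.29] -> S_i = Random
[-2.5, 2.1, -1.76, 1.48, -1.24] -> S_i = -2.50*(-0.84)^i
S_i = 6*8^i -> [6, 48, 384, 3072, 24576]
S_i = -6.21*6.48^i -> [-6.21, -40.24, -260.76, -1689.73, -10949.43]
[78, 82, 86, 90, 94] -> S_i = 78 + 4*i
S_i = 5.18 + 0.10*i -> [5.18, 5.28, 5.38, 5.48, 5.58]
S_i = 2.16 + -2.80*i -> [2.16, -0.64, -3.44, -6.24, -9.04]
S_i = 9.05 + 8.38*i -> [9.05, 17.43, 25.81, 34.19, 42.57]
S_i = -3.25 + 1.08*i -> [-3.25, -2.17, -1.09, -0.01, 1.07]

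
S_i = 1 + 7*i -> [1, 8, 15, 22, 29]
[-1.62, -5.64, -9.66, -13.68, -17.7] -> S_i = -1.62 + -4.02*i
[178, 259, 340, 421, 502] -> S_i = 178 + 81*i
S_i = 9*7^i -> [9, 63, 441, 3087, 21609]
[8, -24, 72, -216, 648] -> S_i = 8*-3^i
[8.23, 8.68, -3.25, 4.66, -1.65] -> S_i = Random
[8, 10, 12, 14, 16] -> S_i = 8 + 2*i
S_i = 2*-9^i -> [2, -18, 162, -1458, 13122]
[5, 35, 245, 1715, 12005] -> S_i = 5*7^i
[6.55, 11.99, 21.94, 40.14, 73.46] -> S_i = 6.55*1.83^i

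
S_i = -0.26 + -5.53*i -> [-0.26, -5.79, -11.32, -16.85, -22.38]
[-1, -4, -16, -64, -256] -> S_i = -1*4^i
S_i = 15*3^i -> [15, 45, 135, 405, 1215]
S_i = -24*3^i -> [-24, -72, -216, -648, -1944]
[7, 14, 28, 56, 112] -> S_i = 7*2^i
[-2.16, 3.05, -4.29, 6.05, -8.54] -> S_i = -2.16*(-1.41)^i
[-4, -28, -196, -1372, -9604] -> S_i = -4*7^i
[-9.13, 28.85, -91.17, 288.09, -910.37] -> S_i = -9.13*(-3.16)^i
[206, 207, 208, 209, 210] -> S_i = 206 + 1*i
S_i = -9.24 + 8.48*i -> [-9.24, -0.76, 7.72, 16.2, 24.68]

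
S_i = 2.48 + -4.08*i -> [2.48, -1.6, -5.68, -9.76, -13.84]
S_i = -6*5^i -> [-6, -30, -150, -750, -3750]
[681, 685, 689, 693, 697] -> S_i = 681 + 4*i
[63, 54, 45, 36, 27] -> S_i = 63 + -9*i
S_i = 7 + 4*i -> [7, 11, 15, 19, 23]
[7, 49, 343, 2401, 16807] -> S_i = 7*7^i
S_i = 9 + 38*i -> [9, 47, 85, 123, 161]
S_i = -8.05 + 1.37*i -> [-8.05, -6.68, -5.31, -3.94, -2.57]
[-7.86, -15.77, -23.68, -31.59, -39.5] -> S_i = -7.86 + -7.91*i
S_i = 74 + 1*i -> [74, 75, 76, 77, 78]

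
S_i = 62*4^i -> [62, 248, 992, 3968, 15872]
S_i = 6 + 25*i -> [6, 31, 56, 81, 106]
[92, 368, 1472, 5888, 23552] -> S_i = 92*4^i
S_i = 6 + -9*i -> [6, -3, -12, -21, -30]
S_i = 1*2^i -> [1, 2, 4, 8, 16]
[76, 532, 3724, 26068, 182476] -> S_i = 76*7^i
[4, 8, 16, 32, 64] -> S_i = 4*2^i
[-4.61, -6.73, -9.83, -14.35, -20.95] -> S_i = -4.61*1.46^i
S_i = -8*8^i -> [-8, -64, -512, -4096, -32768]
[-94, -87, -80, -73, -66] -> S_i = -94 + 7*i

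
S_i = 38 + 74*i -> [38, 112, 186, 260, 334]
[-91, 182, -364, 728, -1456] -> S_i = -91*-2^i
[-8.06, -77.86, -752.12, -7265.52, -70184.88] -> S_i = -8.06*9.66^i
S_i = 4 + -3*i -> [4, 1, -2, -5, -8]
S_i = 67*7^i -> [67, 469, 3283, 22981, 160867]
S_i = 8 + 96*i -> [8, 104, 200, 296, 392]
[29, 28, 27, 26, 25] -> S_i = 29 + -1*i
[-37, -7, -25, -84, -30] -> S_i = Random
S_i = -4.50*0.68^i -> [-4.5, -3.06, -2.08, -1.41, -0.96]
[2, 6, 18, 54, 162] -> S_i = 2*3^i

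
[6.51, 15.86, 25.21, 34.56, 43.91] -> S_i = 6.51 + 9.35*i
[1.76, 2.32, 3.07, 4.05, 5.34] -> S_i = 1.76*1.32^i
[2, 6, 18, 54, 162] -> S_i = 2*3^i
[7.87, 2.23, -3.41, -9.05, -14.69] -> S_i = 7.87 + -5.64*i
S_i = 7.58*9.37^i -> [7.58, 71.02, 665.5, 6235.74, 58428.88]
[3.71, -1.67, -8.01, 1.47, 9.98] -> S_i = Random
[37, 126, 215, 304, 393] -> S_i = 37 + 89*i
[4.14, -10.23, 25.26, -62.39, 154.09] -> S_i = 4.14*(-2.47)^i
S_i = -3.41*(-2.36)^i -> [-3.41, 8.05, -18.99, 44.82, -105.78]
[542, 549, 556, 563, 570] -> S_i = 542 + 7*i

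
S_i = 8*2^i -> [8, 16, 32, 64, 128]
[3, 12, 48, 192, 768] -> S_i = 3*4^i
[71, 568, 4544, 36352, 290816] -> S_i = 71*8^i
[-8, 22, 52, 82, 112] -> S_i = -8 + 30*i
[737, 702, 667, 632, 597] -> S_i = 737 + -35*i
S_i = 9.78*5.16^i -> [9.78, 50.46, 260.4, 1343.66, 6933.26]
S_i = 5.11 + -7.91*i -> [5.11, -2.8, -10.71, -18.62, -26.53]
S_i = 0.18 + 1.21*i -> [0.18, 1.39, 2.6, 3.81, 5.02]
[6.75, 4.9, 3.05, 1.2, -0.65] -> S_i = 6.75 + -1.85*i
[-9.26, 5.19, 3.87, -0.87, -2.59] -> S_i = Random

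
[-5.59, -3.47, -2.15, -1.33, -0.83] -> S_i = -5.59*0.62^i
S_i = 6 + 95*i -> [6, 101, 196, 291, 386]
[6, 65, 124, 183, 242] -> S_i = 6 + 59*i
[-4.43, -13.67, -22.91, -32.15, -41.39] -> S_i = -4.43 + -9.24*i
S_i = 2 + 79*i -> [2, 81, 160, 239, 318]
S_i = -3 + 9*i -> [-3, 6, 15, 24, 33]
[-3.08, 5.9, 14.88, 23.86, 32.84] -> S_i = -3.08 + 8.98*i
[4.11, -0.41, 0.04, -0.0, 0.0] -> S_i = 4.11*(-0.10)^i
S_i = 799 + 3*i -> [799, 802, 805, 808, 811]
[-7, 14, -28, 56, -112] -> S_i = -7*-2^i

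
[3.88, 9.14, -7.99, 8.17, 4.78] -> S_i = Random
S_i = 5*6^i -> [5, 30, 180, 1080, 6480]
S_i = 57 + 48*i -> [57, 105, 153, 201, 249]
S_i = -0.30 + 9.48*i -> [-0.3, 9.18, 18.66, 28.14, 37.62]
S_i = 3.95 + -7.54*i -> [3.95, -3.59, -11.13, -18.67, -26.21]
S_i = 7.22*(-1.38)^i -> [7.22, -9.96, 13.75, -18.97, 26.19]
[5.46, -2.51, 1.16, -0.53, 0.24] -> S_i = 5.46*(-0.46)^i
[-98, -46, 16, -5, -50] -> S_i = Random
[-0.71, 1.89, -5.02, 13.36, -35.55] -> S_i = -0.71*(-2.66)^i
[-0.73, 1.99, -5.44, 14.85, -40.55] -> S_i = -0.73*(-2.73)^i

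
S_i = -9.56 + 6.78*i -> [-9.56, -2.78, 4.0, 10.78, 17.56]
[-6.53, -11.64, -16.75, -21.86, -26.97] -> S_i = -6.53 + -5.11*i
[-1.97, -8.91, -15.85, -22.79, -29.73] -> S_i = -1.97 + -6.94*i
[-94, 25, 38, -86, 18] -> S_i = Random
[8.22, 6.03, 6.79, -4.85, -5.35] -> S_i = Random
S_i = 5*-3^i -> [5, -15, 45, -135, 405]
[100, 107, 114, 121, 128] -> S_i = 100 + 7*i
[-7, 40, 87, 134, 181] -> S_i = -7 + 47*i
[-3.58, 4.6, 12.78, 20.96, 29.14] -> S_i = -3.58 + 8.18*i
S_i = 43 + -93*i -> [43, -50, -143, -236, -329]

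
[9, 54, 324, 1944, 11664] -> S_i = 9*6^i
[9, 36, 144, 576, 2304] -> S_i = 9*4^i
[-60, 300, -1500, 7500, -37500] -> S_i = -60*-5^i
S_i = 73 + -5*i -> [73, 68, 63, 58, 53]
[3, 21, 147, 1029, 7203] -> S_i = 3*7^i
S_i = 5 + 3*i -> [5, 8, 11, 14, 17]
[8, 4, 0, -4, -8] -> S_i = 8 + -4*i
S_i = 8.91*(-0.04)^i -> [8.91, -0.36, 0.01, -0.0, 0.0]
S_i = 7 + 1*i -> [7, 8, 9, 10, 11]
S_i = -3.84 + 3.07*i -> [-3.84, -0.77, 2.3, 5.37, 8.44]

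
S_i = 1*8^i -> [1, 8, 64, 512, 4096]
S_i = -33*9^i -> [-33, -297, -2673, -24057, -216513]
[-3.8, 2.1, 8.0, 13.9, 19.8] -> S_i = -3.80 + 5.90*i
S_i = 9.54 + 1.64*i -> [9.54, 11.18, 12.82, 14.46, 16.1]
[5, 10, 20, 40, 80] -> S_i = 5*2^i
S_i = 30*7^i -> [30, 210, 1470, 10290, 72030]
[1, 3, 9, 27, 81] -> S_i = 1*3^i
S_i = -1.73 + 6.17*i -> [-1.73, 4.44, 10.61, 16.78, 22.95]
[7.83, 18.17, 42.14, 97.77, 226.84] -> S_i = 7.83*2.32^i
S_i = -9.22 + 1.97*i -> [-9.22, -7.25, -5.28, -3.31, -1.34]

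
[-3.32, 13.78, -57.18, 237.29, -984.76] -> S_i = -3.32*(-4.15)^i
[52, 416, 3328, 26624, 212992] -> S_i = 52*8^i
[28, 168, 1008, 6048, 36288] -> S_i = 28*6^i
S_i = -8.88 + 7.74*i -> [-8.88, -1.14, 6.6, 14.34, 22.08]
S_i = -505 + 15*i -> [-505, -490, -475, -460, -445]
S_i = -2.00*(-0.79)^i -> [-2.0, 1.58, -1.25, 0.99, -0.78]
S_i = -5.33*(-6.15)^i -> [-5.33, 32.78, -201.59, 1239.8, -7624.79]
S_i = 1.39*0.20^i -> [1.39, 0.28, 0.06, 0.01, 0.0]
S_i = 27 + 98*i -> [27, 125, 223, 321, 419]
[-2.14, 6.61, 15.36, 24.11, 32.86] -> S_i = -2.14 + 8.75*i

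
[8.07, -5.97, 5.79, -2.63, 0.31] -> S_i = Random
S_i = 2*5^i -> [2, 10, 50, 250, 1250]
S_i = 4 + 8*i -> [4, 12, 20, 28, 36]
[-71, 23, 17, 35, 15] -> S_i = Random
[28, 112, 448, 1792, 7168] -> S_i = 28*4^i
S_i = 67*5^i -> [67, 335, 1675, 8375, 41875]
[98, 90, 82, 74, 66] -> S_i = 98 + -8*i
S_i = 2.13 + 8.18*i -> [2.13, 10.31, 18.49, 26.67, 34.85]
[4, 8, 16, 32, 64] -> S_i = 4*2^i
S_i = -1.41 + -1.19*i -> [-1.41, -2.6, -3.79, -4.98, -6.17]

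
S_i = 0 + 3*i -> [0, 3, 6, 9, 12]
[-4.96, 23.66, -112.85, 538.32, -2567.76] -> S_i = -4.96*(-4.77)^i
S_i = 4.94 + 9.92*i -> [4.94, 14.86, 24.78, 34.7, 44.62]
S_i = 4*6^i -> [4, 24, 144, 864, 5184]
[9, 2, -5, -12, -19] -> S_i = 9 + -7*i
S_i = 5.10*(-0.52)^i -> [5.1, -2.65, 1.38, -0.72, 0.37]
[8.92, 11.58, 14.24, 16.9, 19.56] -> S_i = 8.92 + 2.66*i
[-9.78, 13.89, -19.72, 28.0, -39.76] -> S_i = -9.78*(-1.42)^i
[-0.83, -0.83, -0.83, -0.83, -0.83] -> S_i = -0.83 + 0.00*i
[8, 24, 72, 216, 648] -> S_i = 8*3^i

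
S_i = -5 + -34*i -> [-5, -39, -73, -107, -141]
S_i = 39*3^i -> [39, 117, 351, 1053, 3159]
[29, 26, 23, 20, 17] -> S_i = 29 + -3*i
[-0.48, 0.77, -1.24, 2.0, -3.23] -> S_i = -0.48*(-1.61)^i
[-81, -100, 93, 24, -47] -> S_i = Random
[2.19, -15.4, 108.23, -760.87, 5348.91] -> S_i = 2.19*(-7.03)^i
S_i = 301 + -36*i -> [301, 265, 229, 193, 157]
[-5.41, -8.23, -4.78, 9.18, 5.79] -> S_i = Random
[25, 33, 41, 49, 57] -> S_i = 25 + 8*i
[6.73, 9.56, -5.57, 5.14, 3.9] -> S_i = Random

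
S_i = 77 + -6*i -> [77, 71, 65, 59, 53]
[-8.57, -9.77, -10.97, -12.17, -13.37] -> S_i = -8.57 + -1.20*i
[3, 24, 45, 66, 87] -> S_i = 3 + 21*i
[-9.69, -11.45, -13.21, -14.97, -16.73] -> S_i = -9.69 + -1.76*i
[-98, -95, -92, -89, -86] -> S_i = -98 + 3*i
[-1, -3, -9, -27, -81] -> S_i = -1*3^i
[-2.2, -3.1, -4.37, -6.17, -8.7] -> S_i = -2.20*1.41^i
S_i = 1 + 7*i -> [1, 8, 15, 22, 29]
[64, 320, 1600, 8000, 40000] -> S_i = 64*5^i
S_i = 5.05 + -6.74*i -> [5.05, -1.69, -8.43, -15.17, -21.91]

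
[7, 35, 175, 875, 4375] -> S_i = 7*5^i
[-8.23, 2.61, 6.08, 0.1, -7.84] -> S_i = Random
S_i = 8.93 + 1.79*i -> [8.93, 10.72, 12.51, 14.3, 16.09]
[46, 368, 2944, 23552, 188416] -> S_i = 46*8^i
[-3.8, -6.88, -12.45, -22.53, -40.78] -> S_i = -3.80*1.81^i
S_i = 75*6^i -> [75, 450, 2700, 16200, 97200]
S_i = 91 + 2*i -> [91, 93, 95, 97, 99]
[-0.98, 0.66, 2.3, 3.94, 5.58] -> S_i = -0.98 + 1.64*i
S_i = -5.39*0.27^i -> [-5.39, -1.46, -0.39, -0.11, -0.03]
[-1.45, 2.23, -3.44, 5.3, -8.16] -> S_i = -1.45*(-1.54)^i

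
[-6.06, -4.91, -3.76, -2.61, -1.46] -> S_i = -6.06 + 1.15*i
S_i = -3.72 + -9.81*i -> [-3.72, -13.53, -23.34, -33.15, -42.96]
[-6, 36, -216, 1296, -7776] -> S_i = -6*-6^i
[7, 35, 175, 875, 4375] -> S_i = 7*5^i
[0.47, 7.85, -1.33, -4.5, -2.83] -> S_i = Random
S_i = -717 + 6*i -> [-717, -711, -705, -699, -693]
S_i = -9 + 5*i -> [-9, -4, 1, 6, 11]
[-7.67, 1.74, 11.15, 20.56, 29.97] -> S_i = -7.67 + 9.41*i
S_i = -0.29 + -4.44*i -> [-0.29, -4.73, -9.17, -13.61, -18.05]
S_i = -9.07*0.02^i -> [-9.07, -0.18, -0.0, -0.0, -0.0]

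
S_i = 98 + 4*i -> [98, 102, 106, 110, 114]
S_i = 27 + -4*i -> [27, 23, 19, 15, 11]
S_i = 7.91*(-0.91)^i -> [7.91, -7.2, 6.55, -5.96, 5.42]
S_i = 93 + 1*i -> [93, 94, 95, 96, 97]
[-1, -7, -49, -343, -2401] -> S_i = -1*7^i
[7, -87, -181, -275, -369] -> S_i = 7 + -94*i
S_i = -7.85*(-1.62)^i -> [-7.85, 12.72, -20.6, 33.37, -54.07]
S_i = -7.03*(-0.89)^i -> [-7.03, 6.26, -5.57, 4.96, -4.41]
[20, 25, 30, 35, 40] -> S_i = 20 + 5*i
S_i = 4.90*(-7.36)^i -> [4.9, -36.06, 265.43, -1953.57, 14378.29]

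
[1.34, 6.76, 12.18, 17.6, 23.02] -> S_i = 1.34 + 5.42*i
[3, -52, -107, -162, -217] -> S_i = 3 + -55*i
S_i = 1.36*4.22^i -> [1.36, 5.74, 24.22, 102.21, 431.31]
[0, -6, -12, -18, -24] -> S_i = 0 + -6*i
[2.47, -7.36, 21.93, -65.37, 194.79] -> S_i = 2.47*(-2.98)^i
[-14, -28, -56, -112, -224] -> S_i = -14*2^i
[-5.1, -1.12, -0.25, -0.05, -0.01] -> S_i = -5.10*0.22^i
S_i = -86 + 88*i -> [-86, 2, 90, 178, 266]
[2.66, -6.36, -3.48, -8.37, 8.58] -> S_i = Random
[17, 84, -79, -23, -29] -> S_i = Random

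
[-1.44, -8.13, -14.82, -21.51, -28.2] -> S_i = -1.44 + -6.69*i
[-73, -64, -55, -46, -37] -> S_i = -73 + 9*i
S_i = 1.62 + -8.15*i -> [1.62, -6.53, -14.68, -22.83, -30.98]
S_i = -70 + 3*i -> [-70, -67, -64, -61, -58]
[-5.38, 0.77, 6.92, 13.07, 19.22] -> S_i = -5.38 + 6.15*i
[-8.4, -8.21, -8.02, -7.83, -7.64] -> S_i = -8.40 + 0.19*i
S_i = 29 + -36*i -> [29, -7, -43, -79, -115]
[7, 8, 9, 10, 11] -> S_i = 7 + 1*i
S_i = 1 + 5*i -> [1, 6, 11, 16, 21]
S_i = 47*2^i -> [47, 94, 188, 376, 752]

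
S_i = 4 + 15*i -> [4, 19, 34, 49, 64]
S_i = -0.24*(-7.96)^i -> [-0.24, 1.91, -15.21, 121.05, -963.53]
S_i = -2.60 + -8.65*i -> [-2.6, -11.25, -19.9, -28.55, -37.2]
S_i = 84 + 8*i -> [84, 92, 100, 108, 116]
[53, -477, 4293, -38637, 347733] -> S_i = 53*-9^i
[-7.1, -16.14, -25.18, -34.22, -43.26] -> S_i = -7.10 + -9.04*i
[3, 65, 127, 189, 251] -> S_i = 3 + 62*i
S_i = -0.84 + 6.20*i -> [-0.84, 5.36, 11.56, 17.76, 23.96]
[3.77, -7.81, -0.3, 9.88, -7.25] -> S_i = Random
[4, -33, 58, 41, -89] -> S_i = Random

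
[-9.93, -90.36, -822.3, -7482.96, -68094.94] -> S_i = -9.93*9.10^i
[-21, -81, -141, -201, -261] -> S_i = -21 + -60*i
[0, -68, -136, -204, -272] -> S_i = 0 + -68*i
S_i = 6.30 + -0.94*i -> [6.3, 5.36, 4.42, 3.48, 2.54]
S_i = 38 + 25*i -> [38, 63, 88, 113, 138]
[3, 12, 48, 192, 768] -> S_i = 3*4^i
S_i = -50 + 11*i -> [-50, -39, -28, -17, -6]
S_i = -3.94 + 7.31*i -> [-3.94, 3.37, 10.68, 17.99, 25.3]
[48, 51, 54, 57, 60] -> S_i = 48 + 3*i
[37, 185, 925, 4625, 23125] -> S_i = 37*5^i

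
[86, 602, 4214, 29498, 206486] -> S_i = 86*7^i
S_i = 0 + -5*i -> [0, -5, -10, -15, -20]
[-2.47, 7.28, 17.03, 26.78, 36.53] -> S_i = -2.47 + 9.75*i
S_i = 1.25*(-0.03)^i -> [1.25, -0.04, 0.0, -0.0, 0.0]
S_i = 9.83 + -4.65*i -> [9.83, 5.18, 0.53, -4.12, -8.77]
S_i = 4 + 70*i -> [4, 74, 144, 214, 284]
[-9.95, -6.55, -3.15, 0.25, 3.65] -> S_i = -9.95 + 3.40*i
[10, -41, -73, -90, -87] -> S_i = Random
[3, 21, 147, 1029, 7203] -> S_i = 3*7^i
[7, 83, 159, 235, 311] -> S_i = 7 + 76*i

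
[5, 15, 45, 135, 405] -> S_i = 5*3^i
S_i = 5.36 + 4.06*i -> [5.36, 9.42, 13.48, 17.54, 21.6]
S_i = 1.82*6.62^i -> [1.82, 12.05, 79.76, 528.01, 3495.45]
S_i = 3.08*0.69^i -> [3.08, 2.13, 1.47, 1.01, 0.7]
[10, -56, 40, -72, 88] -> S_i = Random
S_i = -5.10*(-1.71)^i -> [-5.1, 8.72, -14.91, 25.5, -43.61]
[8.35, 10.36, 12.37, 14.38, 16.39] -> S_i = 8.35 + 2.01*i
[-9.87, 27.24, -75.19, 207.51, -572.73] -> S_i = -9.87*(-2.76)^i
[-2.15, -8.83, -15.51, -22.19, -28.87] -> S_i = -2.15 + -6.68*i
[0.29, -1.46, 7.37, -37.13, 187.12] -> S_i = 0.29*(-5.04)^i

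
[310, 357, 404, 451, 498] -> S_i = 310 + 47*i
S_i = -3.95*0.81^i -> [-3.95, -3.2, -2.59, -2.1, -1.7]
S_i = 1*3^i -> [1, 3, 9, 27, 81]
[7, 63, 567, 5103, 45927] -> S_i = 7*9^i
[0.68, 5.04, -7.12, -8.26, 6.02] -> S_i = Random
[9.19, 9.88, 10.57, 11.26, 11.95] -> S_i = 9.19 + 0.69*i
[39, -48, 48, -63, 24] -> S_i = Random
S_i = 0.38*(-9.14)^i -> [0.38, -3.47, 31.75, -290.15, 2651.97]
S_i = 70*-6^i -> [70, -420, 2520, -15120, 90720]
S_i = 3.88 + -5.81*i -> [3.88, -1.93, -7.74, -13.55, -19.36]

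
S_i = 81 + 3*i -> [81, 84, 87, 90, 93]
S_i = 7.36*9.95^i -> [7.36, 73.23, 728.66, 7250.15, 72139.0]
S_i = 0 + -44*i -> [0, -44, -88, -132, -176]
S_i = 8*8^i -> [8, 64, 512, 4096, 32768]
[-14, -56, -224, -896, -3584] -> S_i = -14*4^i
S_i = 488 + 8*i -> [488, 496, 504, 512, 520]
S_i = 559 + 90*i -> [559, 649, 739, 829, 919]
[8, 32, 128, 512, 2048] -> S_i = 8*4^i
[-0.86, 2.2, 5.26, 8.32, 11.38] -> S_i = -0.86 + 3.06*i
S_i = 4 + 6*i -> [4, 10, 16, 22, 28]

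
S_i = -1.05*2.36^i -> [-1.05, -2.48, -5.85, -13.8, -32.57]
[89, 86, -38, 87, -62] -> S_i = Random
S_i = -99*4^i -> [-99, -396, -1584, -6336, -25344]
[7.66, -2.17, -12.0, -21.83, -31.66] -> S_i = 7.66 + -9.83*i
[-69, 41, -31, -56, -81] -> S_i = Random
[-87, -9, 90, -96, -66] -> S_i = Random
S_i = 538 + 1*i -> [538, 539, 540, 541, 542]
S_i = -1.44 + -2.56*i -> [-1.44, -4.0, -6.56, -9.12, -11.68]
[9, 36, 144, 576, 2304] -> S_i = 9*4^i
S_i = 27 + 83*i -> [27, 110, 193, 276, 359]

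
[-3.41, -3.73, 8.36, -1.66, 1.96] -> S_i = Random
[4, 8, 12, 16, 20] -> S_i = 4 + 4*i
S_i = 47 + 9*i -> [47, 56, 65, 74, 83]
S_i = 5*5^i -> [5, 25, 125, 625, 3125]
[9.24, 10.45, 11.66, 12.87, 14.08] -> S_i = 9.24 + 1.21*i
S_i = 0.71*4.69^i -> [0.71, 3.33, 15.62, 73.24, 343.52]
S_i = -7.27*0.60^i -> [-7.27, -4.36, -2.62, -1.57, -0.94]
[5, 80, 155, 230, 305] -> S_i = 5 + 75*i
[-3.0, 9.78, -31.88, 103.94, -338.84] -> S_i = -3.00*(-3.26)^i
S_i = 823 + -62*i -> [823, 761, 699, 637, 575]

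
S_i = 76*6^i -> [76, 456, 2736, 16416, 98496]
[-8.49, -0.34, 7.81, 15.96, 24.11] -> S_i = -8.49 + 8.15*i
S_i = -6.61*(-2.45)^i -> [-6.61, 16.19, -39.68, 97.21, -238.16]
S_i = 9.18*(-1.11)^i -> [9.18, -10.19, 11.31, -12.55, 13.94]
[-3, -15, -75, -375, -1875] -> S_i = -3*5^i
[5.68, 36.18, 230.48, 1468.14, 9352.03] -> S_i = 5.68*6.37^i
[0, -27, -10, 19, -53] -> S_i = Random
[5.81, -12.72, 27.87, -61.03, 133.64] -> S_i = 5.81*(-2.19)^i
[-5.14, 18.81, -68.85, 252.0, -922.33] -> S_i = -5.14*(-3.66)^i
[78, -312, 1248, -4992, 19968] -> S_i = 78*-4^i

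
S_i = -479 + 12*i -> [-479, -467, -455, -443, -431]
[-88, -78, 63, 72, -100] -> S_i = Random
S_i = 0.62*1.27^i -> [0.62, 0.79, 1.0, 1.27, 1.61]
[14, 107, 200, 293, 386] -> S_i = 14 + 93*i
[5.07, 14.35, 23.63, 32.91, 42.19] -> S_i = 5.07 + 9.28*i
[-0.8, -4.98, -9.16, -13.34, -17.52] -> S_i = -0.80 + -4.18*i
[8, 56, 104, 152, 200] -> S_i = 8 + 48*i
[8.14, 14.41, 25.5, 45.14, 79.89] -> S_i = 8.14*1.77^i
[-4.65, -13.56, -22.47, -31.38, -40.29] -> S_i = -4.65 + -8.91*i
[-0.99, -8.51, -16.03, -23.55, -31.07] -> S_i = -0.99 + -7.52*i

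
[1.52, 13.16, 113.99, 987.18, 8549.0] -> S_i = 1.52*8.66^i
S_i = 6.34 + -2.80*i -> [6.34, 3.54, 0.74, -2.06, -4.86]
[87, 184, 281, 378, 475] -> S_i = 87 + 97*i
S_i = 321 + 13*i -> [321, 334, 347, 360, 373]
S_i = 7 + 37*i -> [7, 44, 81, 118, 155]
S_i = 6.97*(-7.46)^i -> [6.97, -52.0, 387.89, -2893.67, 21586.79]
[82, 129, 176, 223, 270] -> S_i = 82 + 47*i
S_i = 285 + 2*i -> [285, 287, 289, 291, 293]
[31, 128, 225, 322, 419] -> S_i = 31 + 97*i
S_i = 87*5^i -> [87, 435, 2175, 10875, 54375]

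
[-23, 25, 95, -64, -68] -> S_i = Random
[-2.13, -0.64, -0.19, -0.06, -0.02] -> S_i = -2.13*0.30^i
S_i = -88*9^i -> [-88, -792, -7128, -64152, -577368]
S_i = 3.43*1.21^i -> [3.43, 4.15, 5.02, 6.08, 7.35]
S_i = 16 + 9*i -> [16, 25, 34, 43, 52]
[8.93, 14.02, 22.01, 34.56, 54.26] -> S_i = 8.93*1.57^i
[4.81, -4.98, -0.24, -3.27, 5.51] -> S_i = Random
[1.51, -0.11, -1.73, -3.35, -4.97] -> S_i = 1.51 + -1.62*i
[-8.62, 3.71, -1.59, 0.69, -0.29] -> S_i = -8.62*(-0.43)^i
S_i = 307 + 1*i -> [307, 308, 309, 310, 311]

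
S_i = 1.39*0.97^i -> [1.39, 1.35, 1.31, 1.27, 1.23]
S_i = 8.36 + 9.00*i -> [8.36, 17.36, 26.36, 35.36, 44.36]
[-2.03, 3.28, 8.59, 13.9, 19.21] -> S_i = -2.03 + 5.31*i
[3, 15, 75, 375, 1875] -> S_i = 3*5^i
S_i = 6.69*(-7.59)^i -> [6.69, -50.78, 385.4, -2925.17, 22202.06]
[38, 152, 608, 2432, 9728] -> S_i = 38*4^i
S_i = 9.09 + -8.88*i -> [9.09, 0.21, -8.67, -17.55, -26.43]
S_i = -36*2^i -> [-36, -72, -144, -288, -576]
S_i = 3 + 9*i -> [3, 12, 21, 30, 39]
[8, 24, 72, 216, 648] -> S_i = 8*3^i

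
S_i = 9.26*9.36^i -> [9.26, 86.67, 811.26, 7593.44, 71074.59]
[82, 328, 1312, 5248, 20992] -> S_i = 82*4^i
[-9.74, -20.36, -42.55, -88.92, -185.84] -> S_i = -9.74*2.09^i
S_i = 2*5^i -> [2, 10, 50, 250, 1250]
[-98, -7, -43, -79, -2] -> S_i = Random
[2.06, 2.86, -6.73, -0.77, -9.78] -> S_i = Random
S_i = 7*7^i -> [7, 49, 343, 2401, 16807]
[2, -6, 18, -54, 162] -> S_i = 2*-3^i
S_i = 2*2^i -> [2, 4, 8, 16, 32]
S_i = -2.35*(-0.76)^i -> [-2.35, 1.79, -1.36, 1.03, -0.78]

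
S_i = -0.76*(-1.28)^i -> [-0.76, 0.97, -1.25, 1.59, -2.04]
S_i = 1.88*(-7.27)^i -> [1.88, -13.67, 99.36, -722.37, 5251.65]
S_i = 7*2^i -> [7, 14, 28, 56, 112]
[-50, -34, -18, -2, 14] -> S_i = -50 + 16*i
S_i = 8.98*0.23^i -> [8.98, 2.07, 0.48, 0.11, 0.03]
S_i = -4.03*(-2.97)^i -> [-4.03, 11.97, -35.55, 105.58, -313.57]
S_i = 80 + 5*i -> [80, 85, 90, 95, 100]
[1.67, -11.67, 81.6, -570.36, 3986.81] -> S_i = 1.67*(-6.99)^i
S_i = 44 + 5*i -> [44, 49, 54, 59, 64]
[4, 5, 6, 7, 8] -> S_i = 4 + 1*i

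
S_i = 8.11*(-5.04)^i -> [8.11, -40.87, 206.01, -1038.28, 5232.91]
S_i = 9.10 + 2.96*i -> [9.1, 12.06, 15.02, 17.98, 20.94]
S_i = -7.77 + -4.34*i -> [-7.77, -12.11, -16.45, -20.79, -25.13]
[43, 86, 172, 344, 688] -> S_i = 43*2^i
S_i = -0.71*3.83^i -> [-0.71, -2.72, -10.41, -39.89, -152.78]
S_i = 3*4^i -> [3, 12, 48, 192, 768]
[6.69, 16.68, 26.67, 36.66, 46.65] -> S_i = 6.69 + 9.99*i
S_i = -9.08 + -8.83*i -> [-9.08, -17.91, -26.74, -35.57, -44.4]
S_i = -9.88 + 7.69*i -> [-9.88, -2.19, 5.5, 13.19, 20.88]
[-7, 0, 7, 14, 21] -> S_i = -7 + 7*i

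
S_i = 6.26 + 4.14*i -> [6.26, 10.4, 14.54, 18.68, 22.82]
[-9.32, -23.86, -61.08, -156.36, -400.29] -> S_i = -9.32*2.56^i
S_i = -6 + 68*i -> [-6, 62, 130, 198, 266]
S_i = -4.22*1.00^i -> [-4.22, -4.22, -4.22, -4.22, -4.22]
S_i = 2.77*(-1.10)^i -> [2.77, -3.05, 3.35, -3.69, 4.06]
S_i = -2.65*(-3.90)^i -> [-2.65, 10.34, -40.31, 157.2, -613.06]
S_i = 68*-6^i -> [68, -408, 2448, -14688, 88128]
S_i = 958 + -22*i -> [958, 936, 914, 892, 870]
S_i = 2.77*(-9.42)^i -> [2.77, -26.09, 245.8, -2315.43, 21811.39]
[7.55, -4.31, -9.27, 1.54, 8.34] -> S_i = Random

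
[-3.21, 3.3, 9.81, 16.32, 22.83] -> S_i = -3.21 + 6.51*i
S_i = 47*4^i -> [47, 188, 752, 3008, 12032]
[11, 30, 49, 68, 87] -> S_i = 11 + 19*i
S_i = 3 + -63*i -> [3, -60, -123, -186, -249]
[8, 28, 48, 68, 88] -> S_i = 8 + 20*i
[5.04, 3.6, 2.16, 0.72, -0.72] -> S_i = 5.04 + -1.44*i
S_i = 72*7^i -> [72, 504, 3528, 24696, 172872]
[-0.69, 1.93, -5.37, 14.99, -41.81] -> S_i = -0.69*(-2.79)^i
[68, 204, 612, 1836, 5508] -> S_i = 68*3^i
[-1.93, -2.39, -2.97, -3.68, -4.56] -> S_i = -1.93*1.24^i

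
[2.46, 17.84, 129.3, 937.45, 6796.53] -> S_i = 2.46*7.25^i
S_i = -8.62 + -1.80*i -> [-8.62, -10.42, -12.22, -14.02, -15.82]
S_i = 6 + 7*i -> [6, 13, 20, 27, 34]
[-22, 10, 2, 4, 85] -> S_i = Random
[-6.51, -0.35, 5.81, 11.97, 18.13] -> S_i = -6.51 + 6.16*i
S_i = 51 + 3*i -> [51, 54, 57, 60, 63]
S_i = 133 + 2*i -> [133, 135, 137, 139, 141]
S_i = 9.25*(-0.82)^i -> [9.25, -7.58, 6.22, -5.1, 4.18]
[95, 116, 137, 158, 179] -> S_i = 95 + 21*i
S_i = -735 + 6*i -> [-735, -729, -723, -717, -711]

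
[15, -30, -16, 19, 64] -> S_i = Random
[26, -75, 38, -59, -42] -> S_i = Random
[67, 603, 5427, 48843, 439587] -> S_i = 67*9^i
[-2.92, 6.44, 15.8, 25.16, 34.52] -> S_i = -2.92 + 9.36*i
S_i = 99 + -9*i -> [99, 90, 81, 72, 63]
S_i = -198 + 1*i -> [-198, -197, -196, -195, -194]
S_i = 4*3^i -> [4, 12, 36, 108, 324]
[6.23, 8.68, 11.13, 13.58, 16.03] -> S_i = 6.23 + 2.45*i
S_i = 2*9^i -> [2, 18, 162, 1458, 13122]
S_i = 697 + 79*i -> [697, 776, 855, 934, 1013]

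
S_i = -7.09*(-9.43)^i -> [-7.09, 66.86, -630.48, 5945.4, -56065.15]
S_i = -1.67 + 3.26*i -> [-1.67, 1.59, 4.85, 8.11, 11.37]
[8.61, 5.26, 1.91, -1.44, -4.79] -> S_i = 8.61 + -3.35*i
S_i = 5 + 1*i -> [5, 6, 7, 8, 9]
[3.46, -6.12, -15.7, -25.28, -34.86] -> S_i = 3.46 + -9.58*i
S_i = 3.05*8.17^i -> [3.05, 24.92, 203.58, 1663.28, 13589.02]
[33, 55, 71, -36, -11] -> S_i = Random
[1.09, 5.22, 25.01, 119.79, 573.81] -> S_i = 1.09*4.79^i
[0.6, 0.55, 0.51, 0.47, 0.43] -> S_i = 0.60*0.92^i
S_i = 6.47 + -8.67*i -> [6.47, -2.2, -10.87, -19.54, -28.21]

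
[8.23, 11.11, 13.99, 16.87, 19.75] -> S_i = 8.23 + 2.88*i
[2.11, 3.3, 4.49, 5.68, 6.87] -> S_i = 2.11 + 1.19*i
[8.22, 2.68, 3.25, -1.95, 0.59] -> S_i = Random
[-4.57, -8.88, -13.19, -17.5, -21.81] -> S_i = -4.57 + -4.31*i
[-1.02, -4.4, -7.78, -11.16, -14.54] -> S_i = -1.02 + -3.38*i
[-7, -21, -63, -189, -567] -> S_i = -7*3^i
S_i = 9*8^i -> [9, 72, 576, 4608, 36864]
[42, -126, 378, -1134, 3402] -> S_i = 42*-3^i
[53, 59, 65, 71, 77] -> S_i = 53 + 6*i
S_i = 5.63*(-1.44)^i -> [5.63, -8.11, 11.67, -16.81, 24.21]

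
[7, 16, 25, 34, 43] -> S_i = 7 + 9*i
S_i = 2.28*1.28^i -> [2.28, 2.92, 3.74, 4.78, 6.12]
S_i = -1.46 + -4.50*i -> [-1.46, -5.96, -10.46, -14.96, -19.46]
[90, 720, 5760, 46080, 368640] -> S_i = 90*8^i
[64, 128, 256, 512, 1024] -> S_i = 64*2^i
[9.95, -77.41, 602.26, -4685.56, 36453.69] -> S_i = 9.95*(-7.78)^i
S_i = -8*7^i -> [-8, -56, -392, -2744, -19208]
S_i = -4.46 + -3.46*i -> [-4.46, -7.92, -11.38, -14.84, -18.3]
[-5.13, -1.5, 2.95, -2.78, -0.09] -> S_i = Random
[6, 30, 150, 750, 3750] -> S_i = 6*5^i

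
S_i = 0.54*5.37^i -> [0.54, 2.9, 15.57, 83.62, 449.05]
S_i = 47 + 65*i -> [47, 112, 177, 242, 307]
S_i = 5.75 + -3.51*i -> [5.75, 2.24, -1.27, -4.78, -8.29]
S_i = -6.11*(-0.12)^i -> [-6.11, 0.73, -0.09, 0.01, -0.0]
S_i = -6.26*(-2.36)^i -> [-6.26, 14.77, -34.87, 82.28, -194.19]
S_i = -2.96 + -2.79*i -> [-2.96, -5.75, -8.54, -11.33, -14.12]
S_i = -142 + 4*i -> [-142, -138, -134, -130, -126]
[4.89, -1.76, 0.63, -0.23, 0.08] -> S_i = 4.89*(-0.36)^i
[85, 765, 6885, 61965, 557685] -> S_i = 85*9^i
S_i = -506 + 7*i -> [-506, -499, -492, -485, -478]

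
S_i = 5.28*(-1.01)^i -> [5.28, -5.33, 5.39, -5.44, 5.49]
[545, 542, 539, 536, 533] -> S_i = 545 + -3*i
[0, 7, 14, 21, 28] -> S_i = 0 + 7*i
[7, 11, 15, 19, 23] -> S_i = 7 + 4*i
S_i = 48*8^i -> [48, 384, 3072, 24576, 196608]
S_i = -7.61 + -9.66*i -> [-7.61, -17.27, -26.93, -36.59, -46.25]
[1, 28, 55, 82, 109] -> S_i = 1 + 27*i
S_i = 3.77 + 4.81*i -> [3.77, 8.58, 13.39, 18.2, 23.01]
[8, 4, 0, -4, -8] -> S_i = 8 + -4*i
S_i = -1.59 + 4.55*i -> [-1.59, 2.96, 7.51, 12.06, 16.61]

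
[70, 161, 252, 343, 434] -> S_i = 70 + 91*i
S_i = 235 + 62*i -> [235, 297, 359, 421, 483]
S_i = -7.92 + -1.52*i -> [-7.92, -9.44, -10.96, -12.48, -14.0]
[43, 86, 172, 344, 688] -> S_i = 43*2^i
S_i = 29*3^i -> [29, 87, 261, 783, 2349]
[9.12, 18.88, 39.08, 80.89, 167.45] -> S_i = 9.12*2.07^i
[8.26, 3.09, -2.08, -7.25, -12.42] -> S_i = 8.26 + -5.17*i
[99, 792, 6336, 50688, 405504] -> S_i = 99*8^i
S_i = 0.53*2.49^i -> [0.53, 1.32, 3.29, 8.18, 20.37]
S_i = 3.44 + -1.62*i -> [3.44, 1.82, 0.2, -1.42, -3.04]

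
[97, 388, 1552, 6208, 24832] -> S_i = 97*4^i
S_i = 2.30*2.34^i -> [2.3, 5.38, 12.59, 29.47, 68.96]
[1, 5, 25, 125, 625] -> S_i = 1*5^i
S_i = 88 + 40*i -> [88, 128, 168, 208, 248]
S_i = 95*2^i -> [95, 190, 380, 760, 1520]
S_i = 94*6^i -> [94, 564, 3384, 20304, 121824]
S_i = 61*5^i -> [61, 305, 1525, 7625, 38125]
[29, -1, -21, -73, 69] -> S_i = Random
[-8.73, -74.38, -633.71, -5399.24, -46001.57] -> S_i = -8.73*8.52^i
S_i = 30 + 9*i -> [30, 39, 48, 57, 66]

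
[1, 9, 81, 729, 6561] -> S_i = 1*9^i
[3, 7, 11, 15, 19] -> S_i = 3 + 4*i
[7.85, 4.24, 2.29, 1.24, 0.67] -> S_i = 7.85*0.54^i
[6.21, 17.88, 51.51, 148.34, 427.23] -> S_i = 6.21*2.88^i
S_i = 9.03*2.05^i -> [9.03, 18.51, 37.95, 77.79, 159.48]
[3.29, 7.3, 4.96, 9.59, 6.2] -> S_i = Random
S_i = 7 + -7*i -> [7, 0, -7, -14, -21]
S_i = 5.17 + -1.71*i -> [5.17, 3.46, 1.75, 0.04, -1.67]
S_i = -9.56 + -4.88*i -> [-9.56, -14.44, -19.32, -24.2, -29.08]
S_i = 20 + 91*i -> [20, 111, 202, 293, 384]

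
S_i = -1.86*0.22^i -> [-1.86, -0.41, -0.09, -0.02, -0.0]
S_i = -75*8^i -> [-75, -600, -4800, -38400, -307200]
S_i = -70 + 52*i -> [-70, -18, 34, 86, 138]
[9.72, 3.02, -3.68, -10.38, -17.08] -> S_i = 9.72 + -6.70*i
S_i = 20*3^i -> [20, 60, 180, 540, 1620]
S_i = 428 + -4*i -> [428, 424, 420, 416, 412]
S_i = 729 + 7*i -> [729, 736, 743, 750, 757]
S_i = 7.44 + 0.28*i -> [7.44, 7.72, 8.0, 8.28, 8.56]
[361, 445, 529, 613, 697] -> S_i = 361 + 84*i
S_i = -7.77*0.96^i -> [-7.77, -7.46, -7.16, -6.87, -6.6]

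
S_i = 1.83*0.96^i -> [1.83, 1.76, 1.69, 1.62, 1.55]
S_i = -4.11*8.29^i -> [-4.11, -34.07, -282.46, -2341.56, -19411.54]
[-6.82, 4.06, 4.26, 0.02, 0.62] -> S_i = Random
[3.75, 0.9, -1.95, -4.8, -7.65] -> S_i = 3.75 + -2.85*i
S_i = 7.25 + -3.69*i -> [7.25, 3.56, -0.13, -3.82, -7.51]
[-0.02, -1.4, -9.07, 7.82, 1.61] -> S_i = Random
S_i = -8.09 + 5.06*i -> [-8.09, -3.03, 2.03, 7.09, 12.15]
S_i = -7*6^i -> [-7, -42, -252, -1512, -9072]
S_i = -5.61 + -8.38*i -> [-5.61, -13.99, -22.37, -30.75, -39.13]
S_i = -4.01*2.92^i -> [-4.01, -11.71, -34.19, -99.84, -291.52]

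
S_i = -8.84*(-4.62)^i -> [-8.84, 40.84, -188.68, 871.72, -4027.36]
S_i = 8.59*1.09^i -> [8.59, 9.36, 10.21, 11.12, 12.13]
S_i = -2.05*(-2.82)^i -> [-2.05, 5.78, -16.3, 45.97, -129.64]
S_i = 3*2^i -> [3, 6, 12, 24, 48]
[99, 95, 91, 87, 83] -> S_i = 99 + -4*i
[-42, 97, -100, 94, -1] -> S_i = Random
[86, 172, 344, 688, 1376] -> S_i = 86*2^i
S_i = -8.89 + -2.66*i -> [-8.89, -11.55, -14.21, -16.87, -19.53]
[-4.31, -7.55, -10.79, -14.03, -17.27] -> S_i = -4.31 + -3.24*i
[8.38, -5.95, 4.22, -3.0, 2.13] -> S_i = 8.38*(-0.71)^i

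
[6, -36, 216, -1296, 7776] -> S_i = 6*-6^i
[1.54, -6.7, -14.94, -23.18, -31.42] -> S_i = 1.54 + -8.24*i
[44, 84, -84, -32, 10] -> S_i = Random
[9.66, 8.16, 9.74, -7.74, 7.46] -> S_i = Random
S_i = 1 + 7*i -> [1, 8, 15, 22, 29]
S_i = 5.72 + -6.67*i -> [5.72, -0.95, -7.62, -14.29, -20.96]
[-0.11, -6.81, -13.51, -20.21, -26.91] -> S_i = -0.11 + -6.70*i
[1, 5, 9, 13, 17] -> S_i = 1 + 4*i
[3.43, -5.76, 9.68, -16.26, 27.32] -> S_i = 3.43*(-1.68)^i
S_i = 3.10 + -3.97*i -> [3.1, -0.87, -4.84, -8.81, -12.78]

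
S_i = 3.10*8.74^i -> [3.1, 27.09, 236.8, 2069.65, 18088.7]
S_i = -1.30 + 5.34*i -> [-1.3, 4.04, 9.38, 14.72, 20.06]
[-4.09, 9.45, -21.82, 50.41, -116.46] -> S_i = -4.09*(-2.31)^i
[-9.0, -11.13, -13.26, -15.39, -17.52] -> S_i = -9.00 + -2.13*i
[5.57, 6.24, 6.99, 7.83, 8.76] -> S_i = 5.57*1.12^i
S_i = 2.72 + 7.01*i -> [2.72, 9.73, 16.74, 23.75, 30.76]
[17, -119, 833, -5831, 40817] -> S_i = 17*-7^i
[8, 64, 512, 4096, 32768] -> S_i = 8*8^i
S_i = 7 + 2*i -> [7, 9, 11, 13, 15]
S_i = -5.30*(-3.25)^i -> [-5.3, 17.22, -55.98, 181.94, -591.3]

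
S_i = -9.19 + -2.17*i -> [-9.19, -11.36, -13.53, -15.7, -17.87]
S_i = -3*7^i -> [-3, -21, -147, -1029, -7203]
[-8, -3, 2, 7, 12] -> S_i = -8 + 5*i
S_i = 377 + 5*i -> [377, 382, 387, 392, 397]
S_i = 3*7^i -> [3, 21, 147, 1029, 7203]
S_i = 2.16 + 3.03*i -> [2.16, 5.19, 8.22, 11.25, 14.28]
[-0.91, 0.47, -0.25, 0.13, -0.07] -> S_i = -0.91*(-0.52)^i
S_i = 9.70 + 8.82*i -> [9.7, 18.52, 27.34, 36.16, 44.98]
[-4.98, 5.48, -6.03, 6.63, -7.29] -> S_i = -4.98*(-1.10)^i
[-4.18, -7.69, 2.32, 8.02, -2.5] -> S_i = Random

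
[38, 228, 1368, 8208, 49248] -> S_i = 38*6^i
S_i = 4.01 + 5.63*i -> [4.01, 9.64, 15.27, 20.9, 26.53]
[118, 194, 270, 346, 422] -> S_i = 118 + 76*i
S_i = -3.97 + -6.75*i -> [-3.97, -10.72, -17.47, -24.22, -30.97]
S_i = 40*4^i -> [40, 160, 640, 2560, 10240]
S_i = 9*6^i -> [9, 54, 324, 1944, 11664]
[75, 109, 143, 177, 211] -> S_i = 75 + 34*i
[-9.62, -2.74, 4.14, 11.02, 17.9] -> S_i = -9.62 + 6.88*i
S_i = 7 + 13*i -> [7, 20, 33, 46, 59]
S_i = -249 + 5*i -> [-249, -244, -239, -234, -229]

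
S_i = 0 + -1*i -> [0, -1, -2, -3, -4]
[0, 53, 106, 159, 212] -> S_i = 0 + 53*i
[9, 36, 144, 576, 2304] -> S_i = 9*4^i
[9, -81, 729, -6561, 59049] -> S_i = 9*-9^i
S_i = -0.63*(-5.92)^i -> [-0.63, 3.73, -22.08, 130.71, -773.8]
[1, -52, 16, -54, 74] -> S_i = Random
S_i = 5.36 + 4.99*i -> [5.36, 10.35, 15.34, 20.33, 25.32]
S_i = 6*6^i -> [6, 36, 216, 1296, 7776]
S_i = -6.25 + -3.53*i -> [-6.25, -9.78, -13.31, -16.84, -20.37]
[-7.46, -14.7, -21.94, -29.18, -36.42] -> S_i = -7.46 + -7.24*i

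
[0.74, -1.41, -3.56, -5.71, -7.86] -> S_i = 0.74 + -2.15*i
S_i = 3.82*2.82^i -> [3.82, 10.77, 30.38, 85.67, 241.58]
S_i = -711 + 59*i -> [-711, -652, -593, -534, -475]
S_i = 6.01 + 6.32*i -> [6.01, 12.33, 18.65, 24.97, 31.29]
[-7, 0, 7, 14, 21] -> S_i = -7 + 7*i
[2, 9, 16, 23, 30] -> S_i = 2 + 7*i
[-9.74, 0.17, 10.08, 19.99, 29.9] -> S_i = -9.74 + 9.91*i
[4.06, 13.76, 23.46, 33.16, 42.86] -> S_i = 4.06 + 9.70*i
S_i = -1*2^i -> [-1, -2, -4, -8, -16]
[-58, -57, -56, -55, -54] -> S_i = -58 + 1*i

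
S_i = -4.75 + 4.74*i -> [-4.75, -0.01, 4.73, 9.47, 14.21]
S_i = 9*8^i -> [9, 72, 576, 4608, 36864]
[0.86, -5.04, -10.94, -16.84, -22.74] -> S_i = 0.86 + -5.90*i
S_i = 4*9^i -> [4, 36, 324, 2916, 26244]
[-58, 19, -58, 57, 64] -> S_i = Random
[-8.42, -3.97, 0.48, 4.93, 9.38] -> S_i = -8.42 + 4.45*i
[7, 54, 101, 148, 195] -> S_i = 7 + 47*i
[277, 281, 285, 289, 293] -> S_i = 277 + 4*i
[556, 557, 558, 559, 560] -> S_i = 556 + 1*i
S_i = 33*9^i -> [33, 297, 2673, 24057, 216513]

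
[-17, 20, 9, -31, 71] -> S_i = Random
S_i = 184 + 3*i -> [184, 187, 190, 193, 196]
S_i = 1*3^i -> [1, 3, 9, 27, 81]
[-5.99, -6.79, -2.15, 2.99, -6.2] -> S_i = Random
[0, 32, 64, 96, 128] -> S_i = 0 + 32*i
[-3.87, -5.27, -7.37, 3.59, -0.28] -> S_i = Random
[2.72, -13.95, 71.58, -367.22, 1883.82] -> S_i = 2.72*(-5.13)^i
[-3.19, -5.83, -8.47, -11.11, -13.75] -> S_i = -3.19 + -2.64*i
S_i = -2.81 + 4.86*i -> [-2.81, 2.05, 6.91, 11.77, 16.63]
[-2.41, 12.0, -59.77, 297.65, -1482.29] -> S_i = -2.41*(-4.98)^i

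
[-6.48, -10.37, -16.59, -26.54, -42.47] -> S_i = -6.48*1.60^i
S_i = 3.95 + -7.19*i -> [3.95, -3.24, -10.43, -17.62, -24.81]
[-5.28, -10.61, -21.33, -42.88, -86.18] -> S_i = -5.28*2.01^i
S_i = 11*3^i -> [11, 33, 99, 297, 891]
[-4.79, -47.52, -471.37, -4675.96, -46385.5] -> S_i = -4.79*9.92^i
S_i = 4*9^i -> [4, 36, 324, 2916, 26244]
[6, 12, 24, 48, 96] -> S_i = 6*2^i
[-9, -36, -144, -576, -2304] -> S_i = -9*4^i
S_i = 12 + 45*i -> [12, 57, 102, 147, 192]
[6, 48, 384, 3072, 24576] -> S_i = 6*8^i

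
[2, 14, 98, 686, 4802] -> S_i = 2*7^i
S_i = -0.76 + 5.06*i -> [-0.76, 4.3, 9.36, 14.42, 19.48]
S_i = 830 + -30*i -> [830, 800, 770, 740, 710]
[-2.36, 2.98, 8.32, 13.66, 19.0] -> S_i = -2.36 + 5.34*i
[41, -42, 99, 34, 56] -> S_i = Random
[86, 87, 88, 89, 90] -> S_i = 86 + 1*i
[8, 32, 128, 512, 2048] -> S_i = 8*4^i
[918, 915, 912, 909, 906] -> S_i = 918 + -3*i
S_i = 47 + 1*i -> [47, 48, 49, 50, 51]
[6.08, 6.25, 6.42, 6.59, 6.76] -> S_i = 6.08 + 0.17*i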